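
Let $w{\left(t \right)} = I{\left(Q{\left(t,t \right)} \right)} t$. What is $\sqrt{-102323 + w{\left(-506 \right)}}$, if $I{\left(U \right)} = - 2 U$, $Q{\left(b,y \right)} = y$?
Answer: $i \sqrt{614395} \approx 783.83 i$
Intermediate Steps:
$w{\left(t \right)} = - 2 t^{2}$ ($w{\left(t \right)} = - 2 t t = - 2 t^{2}$)
$\sqrt{-102323 + w{\left(-506 \right)}} = \sqrt{-102323 - 2 \left(-506\right)^{2}} = \sqrt{-102323 - 512072} = \sqrt{-614395} = i \sqrt{614395}$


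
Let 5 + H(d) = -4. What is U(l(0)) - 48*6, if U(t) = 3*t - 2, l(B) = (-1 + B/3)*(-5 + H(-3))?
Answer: -248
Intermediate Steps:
H(d) = -9 (H(d) = -5 - 4 = -9)
l(B) = 14 - 14*B/3 (l(B) = (-1 + B/3)*(-5 - 9) = (-1 + B*(⅓))*(-14) = (-1 + B/3)*(-14) = 14 - 14*B/3)
U(t) = -2 + 3*t
U(l(0)) - 48*6 = (-2 + 3*(14 - 14/3*0)) - 48*6 = (-2 + 3*(14 + 0)) - 288 = (-2 + 3*14) - 288 = (-2 + 42) - 288 = 40 - 288 = -248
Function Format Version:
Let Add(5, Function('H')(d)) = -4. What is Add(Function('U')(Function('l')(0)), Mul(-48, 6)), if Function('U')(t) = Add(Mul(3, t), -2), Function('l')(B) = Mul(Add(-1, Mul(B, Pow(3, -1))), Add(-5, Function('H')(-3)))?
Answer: -248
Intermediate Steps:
Function('H')(d) = -9 (Function('H')(d) = Add(-5, -4) = -9)
Function('l')(B) = Add(14, Mul(Rational(-14, 3), B)) (Function('l')(B) = Mul(Add(-1, Mul(B, Pow(3, -1))), Add(-5, -9)) = Mul(Add(-1, Mul(B, Rational(1, 3))), -14) = Mul(Add(-1, Mul(Rational(1, 3), B)), -14) = Add(14, Mul(Rational(-14, 3), B)))
Function('U')(t) = Add(-2, Mul(3, t))
Add(Function('U')(Function('l')(0)), Mul(-48, 6)) = Add(Add(-2, Mul(3, Add(14, Mul(Rational(-14, 3), 0)))), Mul(-48, 6)) = Add(Add(-2, Mul(3, Add(14, 0))), -288) = Add(Add(-2, Mul(3, 14)), -288) = Add(Add(-2, 42), -288) = Add(40, -288) = -248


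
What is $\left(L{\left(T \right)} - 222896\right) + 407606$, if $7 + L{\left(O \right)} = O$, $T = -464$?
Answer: $184239$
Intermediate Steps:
$L{\left(O \right)} = -7 + O$
$\left(L{\left(T \right)} - 222896\right) + 407606 = \left(\left(-7 - 464\right) - 222896\right) + 407606 = \left(-471 - 222896\right) + 407606 = -223367 + 407606 = 184239$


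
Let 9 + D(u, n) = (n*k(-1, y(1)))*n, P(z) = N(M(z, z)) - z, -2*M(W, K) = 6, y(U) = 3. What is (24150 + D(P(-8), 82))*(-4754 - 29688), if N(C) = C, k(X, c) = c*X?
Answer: -136700298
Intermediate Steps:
M(W, K) = -3 (M(W, K) = -½*6 = -3)
k(X, c) = X*c
P(z) = -3 - z
D(u, n) = -9 - 3*n² (D(u, n) = -9 + (n*(-1*3))*n = -9 + (n*(-3))*n = -9 + (-3*n)*n = -9 - 3*n²)
(24150 + D(P(-8), 82))*(-4754 - 29688) = (24150 + (-9 - 3*82²))*(-4754 - 29688) = (24150 + (-9 - 3*6724))*(-34442) = (24150 + (-9 - 20172))*(-34442) = (24150 - 20181)*(-34442) = 3969*(-34442) = -136700298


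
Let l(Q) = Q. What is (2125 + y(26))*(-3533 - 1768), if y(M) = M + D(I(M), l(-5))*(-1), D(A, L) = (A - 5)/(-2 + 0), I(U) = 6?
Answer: -22810203/2 ≈ -1.1405e+7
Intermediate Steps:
D(A, L) = 5/2 - A/2 (D(A, L) = (-5 + A)/(-2) = -(-5 + A)/2 = 5/2 - A/2)
y(M) = 1/2 + M (y(M) = M + (5/2 - 1/2*6)*(-1) = M + (5/2 - 3)*(-1) = M - 1/2*(-1) = M + 1/2 = 1/2 + M)
(2125 + y(26))*(-3533 - 1768) = (2125 + (1/2 + 26))*(-3533 - 1768) = (2125 + 53/2)*(-5301) = (4303/2)*(-5301) = -22810203/2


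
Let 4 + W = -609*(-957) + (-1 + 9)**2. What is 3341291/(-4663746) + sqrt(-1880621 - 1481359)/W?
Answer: -3341291/4663746 + 2*I*sqrt(840495)/582873 ≈ -0.71644 + 0.0031457*I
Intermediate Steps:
W = 582873 (W = -4 + (-609*(-957) + (-1 + 9)**2) = -4 + (582813 + 8**2) = -4 + (582813 + 64) = -4 + 582877 = 582873)
3341291/(-4663746) + sqrt(-1880621 - 1481359)/W = 3341291/(-4663746) + sqrt(-1880621 - 1481359)/582873 = 3341291*(-1/4663746) + sqrt(-3361980)*(1/582873) = -3341291/4663746 + (2*I*sqrt(840495))*(1/582873) = -3341291/4663746 + 2*I*sqrt(840495)/582873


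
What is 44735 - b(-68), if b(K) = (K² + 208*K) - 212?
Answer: 54467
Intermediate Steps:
b(K) = -212 + K² + 208*K
44735 - b(-68) = 44735 - (-212 + (-68)² + 208*(-68)) = 44735 - (-212 + 4624 - 14144) = 44735 - 1*(-9732) = 44735 + 9732 = 54467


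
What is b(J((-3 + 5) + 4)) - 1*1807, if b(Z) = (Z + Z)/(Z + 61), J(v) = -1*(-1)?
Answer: -56016/31 ≈ -1807.0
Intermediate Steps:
J(v) = 1
b(Z) = 2*Z/(61 + Z) (b(Z) = (2*Z)/(61 + Z) = 2*Z/(61 + Z))
b(J((-3 + 5) + 4)) - 1*1807 = 2*1/(61 + 1) - 1*1807 = 2*1/62 - 1807 = 2*1*(1/62) - 1807 = 1/31 - 1807 = -56016/31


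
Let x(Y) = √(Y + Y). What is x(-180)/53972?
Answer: 3*I*√10/26986 ≈ 0.00035155*I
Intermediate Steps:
x(Y) = √2*√Y (x(Y) = √(2*Y) = √2*√Y)
x(-180)/53972 = (√2*√(-180))/53972 = (√2*(6*I*√5))*(1/53972) = (6*I*√10)*(1/53972) = 3*I*√10/26986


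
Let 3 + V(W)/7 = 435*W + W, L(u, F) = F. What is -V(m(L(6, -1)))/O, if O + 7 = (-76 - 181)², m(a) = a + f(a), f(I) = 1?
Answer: 7/22014 ≈ 0.00031798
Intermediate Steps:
m(a) = 1 + a (m(a) = a + 1 = 1 + a)
V(W) = -21 + 3052*W (V(W) = -21 + 7*(435*W + W) = -21 + 7*(436*W) = -21 + 3052*W)
O = 66042 (O = -7 + (-76 - 181)² = -7 + (-257)² = -7 + 66049 = 66042)
-V(m(L(6, -1)))/O = -(-21 + 3052*(1 - 1))/66042 = -(-21 + 3052*0)/66042 = -(-21 + 0)/66042 = -(-21)/66042 = -1*(-7/22014) = 7/22014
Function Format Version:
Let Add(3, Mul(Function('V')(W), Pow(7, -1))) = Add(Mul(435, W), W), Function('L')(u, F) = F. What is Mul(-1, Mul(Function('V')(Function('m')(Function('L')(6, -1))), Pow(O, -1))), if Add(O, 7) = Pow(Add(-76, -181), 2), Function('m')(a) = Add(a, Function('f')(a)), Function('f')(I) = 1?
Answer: Rational(7, 22014) ≈ 0.00031798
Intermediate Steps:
Function('m')(a) = Add(1, a) (Function('m')(a) = Add(a, 1) = Add(1, a))
Function('V')(W) = Add(-21, Mul(3052, W)) (Function('V')(W) = Add(-21, Mul(7, Add(Mul(435, W), W))) = Add(-21, Mul(7, Mul(436, W))) = Add(-21, Mul(3052, W)))
O = 66042 (O = Add(-7, Pow(Add(-76, -181), 2)) = Add(-7, Pow(-257, 2)) = Add(-7, 66049) = 66042)
Mul(-1, Mul(Function('V')(Function('m')(Function('L')(6, -1))), Pow(O, -1))) = Mul(-1, Mul(Add(-21, Mul(3052, Add(1, -1))), Pow(66042, -1))) = Mul(-1, Mul(Add(-21, Mul(3052, 0)), Rational(1, 66042))) = Mul(-1, Mul(Add(-21, 0), Rational(1, 66042))) = Mul(-1, Mul(-21, Rational(1, 66042))) = Mul(-1, Rational(-7, 22014)) = Rational(7, 22014)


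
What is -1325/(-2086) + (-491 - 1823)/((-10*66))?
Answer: 712688/172095 ≈ 4.1413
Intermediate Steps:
-1325/(-2086) + (-491 - 1823)/((-10*66)) = -1325*(-1/2086) - 2314/(-660) = 1325/2086 - 2314*(-1/660) = 1325/2086 + 1157/330 = 712688/172095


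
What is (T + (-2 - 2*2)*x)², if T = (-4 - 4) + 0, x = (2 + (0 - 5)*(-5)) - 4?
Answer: 21316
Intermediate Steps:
x = 23 (x = (2 - 5*(-5)) - 4 = (2 + 25) - 4 = 27 - 4 = 23)
T = -8 (T = -8 + 0 = -8)
(T + (-2 - 2*2)*x)² = (-8 + (-2 - 2*2)*23)² = (-8 + (-2 - 4)*23)² = (-8 - 6*23)² = (-8 - 138)² = (-146)² = 21316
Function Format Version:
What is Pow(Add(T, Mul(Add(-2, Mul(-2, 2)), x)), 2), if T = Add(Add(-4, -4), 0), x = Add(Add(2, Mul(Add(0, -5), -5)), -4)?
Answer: 21316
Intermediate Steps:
x = 23 (x = Add(Add(2, Mul(-5, -5)), -4) = Add(Add(2, 25), -4) = Add(27, -4) = 23)
T = -8 (T = Add(-8, 0) = -8)
Pow(Add(T, Mul(Add(-2, Mul(-2, 2)), x)), 2) = Pow(Add(-8, Mul(Add(-2, Mul(-2, 2)), 23)), 2) = Pow(Add(-8, Mul(Add(-2, -4), 23)), 2) = Pow(Add(-8, Mul(-6, 23)), 2) = Pow(Add(-8, -138), 2) = Pow(-146, 2) = 21316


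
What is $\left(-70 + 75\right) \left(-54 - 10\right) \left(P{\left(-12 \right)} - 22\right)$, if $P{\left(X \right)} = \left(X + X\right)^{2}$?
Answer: $-177280$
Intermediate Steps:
$P{\left(X \right)} = 4 X^{2}$ ($P{\left(X \right)} = \left(2 X\right)^{2} = 4 X^{2}$)
$\left(-70 + 75\right) \left(-54 - 10\right) \left(P{\left(-12 \right)} - 22\right) = \left(-70 + 75\right) \left(-54 - 10\right) \left(4 \left(-12\right)^{2} - 22\right) = 5 \left(-64\right) \left(4 \cdot 144 - 22\right) = - 320 \left(576 - 22\right) = \left(-320\right) 554 = -177280$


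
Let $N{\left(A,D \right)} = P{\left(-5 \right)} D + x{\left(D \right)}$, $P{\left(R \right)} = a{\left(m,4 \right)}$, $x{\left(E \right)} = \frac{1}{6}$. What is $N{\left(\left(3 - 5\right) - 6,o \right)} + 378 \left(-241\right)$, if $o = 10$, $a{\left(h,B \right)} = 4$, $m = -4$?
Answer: $- \frac{546347}{6} \approx -91058.0$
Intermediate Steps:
$x{\left(E \right)} = \frac{1}{6}$
$P{\left(R \right)} = 4$
$N{\left(A,D \right)} = \frac{1}{6} + 4 D$ ($N{\left(A,D \right)} = 4 D + \frac{1}{6} = \frac{1}{6} + 4 D$)
$N{\left(\left(3 - 5\right) - 6,o \right)} + 378 \left(-241\right) = \left(\frac{1}{6} + 4 \cdot 10\right) + 378 \left(-241\right) = \left(\frac{1}{6} + 40\right) - 91098 = \frac{241}{6} - 91098 = - \frac{546347}{6}$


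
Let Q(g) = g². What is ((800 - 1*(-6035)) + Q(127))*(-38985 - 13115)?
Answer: -1196424400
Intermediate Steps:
((800 - 1*(-6035)) + Q(127))*(-38985 - 13115) = ((800 - 1*(-6035)) + 127²)*(-38985 - 13115) = ((800 + 6035) + 16129)*(-52100) = (6835 + 16129)*(-52100) = 22964*(-52100) = -1196424400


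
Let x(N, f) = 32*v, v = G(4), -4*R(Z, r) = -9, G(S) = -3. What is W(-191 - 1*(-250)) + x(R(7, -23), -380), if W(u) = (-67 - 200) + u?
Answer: -304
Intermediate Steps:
R(Z, r) = 9/4 (R(Z, r) = -¼*(-9) = 9/4)
v = -3
x(N, f) = -96 (x(N, f) = 32*(-3) = -96)
W(u) = -267 + u
W(-191 - 1*(-250)) + x(R(7, -23), -380) = (-267 + (-191 - 1*(-250))) - 96 = (-267 + (-191 + 250)) - 96 = (-267 + 59) - 96 = -208 - 96 = -304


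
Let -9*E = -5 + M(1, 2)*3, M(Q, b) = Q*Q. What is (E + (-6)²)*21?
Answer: 2282/3 ≈ 760.67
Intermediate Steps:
M(Q, b) = Q²
E = 2/9 (E = -(-5 + 1²*3)/9 = -(-5 + 1*3)/9 = -(-5 + 3)/9 = -⅑*(-2) = 2/9 ≈ 0.22222)
(E + (-6)²)*21 = (2/9 + (-6)²)*21 = (2/9 + 36)*21 = (326/9)*21 = 2282/3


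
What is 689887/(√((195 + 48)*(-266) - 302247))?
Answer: -689887*I*√40765/122295 ≈ -1139.0*I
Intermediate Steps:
689887/(√((195 + 48)*(-266) - 302247)) = 689887/(√(243*(-266) - 302247)) = 689887/(√(-64638 - 302247)) = 689887/(√(-366885)) = 689887/((3*I*√40765)) = 689887*(-I*√40765/122295) = -689887*I*√40765/122295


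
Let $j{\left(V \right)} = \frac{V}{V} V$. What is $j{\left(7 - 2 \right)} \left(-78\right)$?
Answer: $-390$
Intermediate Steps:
$j{\left(V \right)} = V$ ($j{\left(V \right)} = 1 V = V$)
$j{\left(7 - 2 \right)} \left(-78\right) = \left(7 - 2\right) \left(-78\right) = 5 \left(-78\right) = -390$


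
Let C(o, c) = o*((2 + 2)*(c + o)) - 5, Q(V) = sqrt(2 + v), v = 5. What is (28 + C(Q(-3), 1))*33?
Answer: 1683 + 132*sqrt(7) ≈ 2032.2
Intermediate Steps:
Q(V) = sqrt(7) (Q(V) = sqrt(2 + 5) = sqrt(7))
C(o, c) = -5 + o*(4*c + 4*o) (C(o, c) = o*(4*(c + o)) - 5 = o*(4*c + 4*o) - 5 = -5 + o*(4*c + 4*o))
(28 + C(Q(-3), 1))*33 = (28 + (-5 + 4*(sqrt(7))**2 + 4*1*sqrt(7)))*33 = (28 + (-5 + 4*7 + 4*sqrt(7)))*33 = (28 + (-5 + 28 + 4*sqrt(7)))*33 = (28 + (23 + 4*sqrt(7)))*33 = (51 + 4*sqrt(7))*33 = 1683 + 132*sqrt(7)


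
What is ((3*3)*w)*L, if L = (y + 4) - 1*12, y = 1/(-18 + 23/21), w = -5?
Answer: 25749/71 ≈ 362.66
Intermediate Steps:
y = -21/355 (y = 1/(-18 + 23*(1/21)) = 1/(-18 + 23/21) = 1/(-355/21) = -21/355 ≈ -0.059155)
L = -2861/355 (L = (-21/355 + 4) - 1*12 = 1399/355 - 12 = -2861/355 ≈ -8.0592)
((3*3)*w)*L = ((3*3)*(-5))*(-2861/355) = (9*(-5))*(-2861/355) = -45*(-2861/355) = 25749/71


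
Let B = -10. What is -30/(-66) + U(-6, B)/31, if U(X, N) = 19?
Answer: 364/341 ≈ 1.0674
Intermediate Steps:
-30/(-66) + U(-6, B)/31 = -30/(-66) + 19/31 = -30*(-1/66) + 19*(1/31) = 5/11 + 19/31 = 364/341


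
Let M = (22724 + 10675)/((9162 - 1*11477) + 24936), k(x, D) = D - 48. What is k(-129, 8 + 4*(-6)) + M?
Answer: -1414345/22621 ≈ -62.524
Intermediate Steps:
k(x, D) = -48 + D
M = 33399/22621 (M = 33399/((9162 - 11477) + 24936) = 33399/(-2315 + 24936) = 33399/22621 ≈ 1.4765)
k(-129, 8 + 4*(-6)) + M = (-48 + (8 + 4*(-6))) + 33399/22621 = (-48 + (8 - 24)) + 33399/22621 = (-48 - 16) + 33399/22621 = -64 + 33399/22621 = -1414345/22621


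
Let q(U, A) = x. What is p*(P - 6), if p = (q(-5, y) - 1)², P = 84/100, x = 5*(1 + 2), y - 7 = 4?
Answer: -25284/25 ≈ -1011.4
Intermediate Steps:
y = 11 (y = 7 + 4 = 11)
x = 15 (x = 5*3 = 15)
q(U, A) = 15
P = 21/25 (P = 84*(1/100) = 21/25 ≈ 0.84000)
p = 196 (p = (15 - 1)² = 14² = 196)
p*(P - 6) = 196*(21/25 - 6) = 196*(-129/25) = -25284/25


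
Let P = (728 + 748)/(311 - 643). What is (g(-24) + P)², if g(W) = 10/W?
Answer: 23454649/992016 ≈ 23.643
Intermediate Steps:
P = -369/83 (P = 1476/(-332) = 1476*(-1/332) = -369/83 ≈ -4.4458)
(g(-24) + P)² = (10/(-24) - 369/83)² = (10*(-1/24) - 369/83)² = (-5/12 - 369/83)² = (-4843/996)² = 23454649/992016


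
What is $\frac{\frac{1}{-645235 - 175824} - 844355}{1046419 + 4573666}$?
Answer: $- \frac{693265271946}{4614421370015} \approx -0.15024$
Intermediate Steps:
$\frac{\frac{1}{-645235 - 175824} - 844355}{1046419 + 4573666} = \frac{\frac{1}{-821059} - 844355}{5620085} = \left(- \frac{1}{821059} - 844355\right) \frac{1}{5620085} = \left(- \frac{693265271946}{821059}\right) \frac{1}{5620085} = - \frac{693265271946}{4614421370015}$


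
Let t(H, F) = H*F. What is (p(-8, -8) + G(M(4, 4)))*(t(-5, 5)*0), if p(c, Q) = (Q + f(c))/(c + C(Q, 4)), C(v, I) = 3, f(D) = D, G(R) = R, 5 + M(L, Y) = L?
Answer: 0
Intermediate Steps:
M(L, Y) = -5 + L
p(c, Q) = (Q + c)/(3 + c) (p(c, Q) = (Q + c)/(c + 3) = (Q + c)/(3 + c))
t(H, F) = F*H
(p(-8, -8) + G(M(4, 4)))*(t(-5, 5)*0) = ((-8 - 8)/(3 - 8) + (-5 + 4))*((5*(-5))*0) = (-16/(-5) - 1)*(-25*0) = (-1/5*(-16) - 1)*0 = (16/5 - 1)*0 = (11/5)*0 = 0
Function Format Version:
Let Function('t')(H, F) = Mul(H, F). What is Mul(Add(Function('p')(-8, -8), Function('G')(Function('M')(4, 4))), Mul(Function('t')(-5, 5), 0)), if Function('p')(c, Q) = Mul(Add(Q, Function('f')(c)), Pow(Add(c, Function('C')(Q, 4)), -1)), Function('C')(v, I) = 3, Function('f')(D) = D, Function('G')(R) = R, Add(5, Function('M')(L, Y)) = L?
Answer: 0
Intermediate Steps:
Function('M')(L, Y) = Add(-5, L)
Function('p')(c, Q) = Mul(Pow(Add(3, c), -1), Add(Q, c)) (Function('p')(c, Q) = Mul(Add(Q, c), Pow(Add(c, 3), -1)) = Mul(Add(Q, c), Pow(Add(3, c), -1)) = Mul(Pow(Add(3, c), -1), Add(Q, c)))
Function('t')(H, F) = Mul(F, H)
Mul(Add(Function('p')(-8, -8), Function('G')(Function('M')(4, 4))), Mul(Function('t')(-5, 5), 0)) = Mul(Add(Mul(Pow(Add(3, -8), -1), Add(-8, -8)), Add(-5, 4)), Mul(Mul(5, -5), 0)) = Mul(Add(Mul(Pow(-5, -1), -16), -1), Mul(-25, 0)) = Mul(Add(Mul(Rational(-1, 5), -16), -1), 0) = Mul(Add(Rational(16, 5), -1), 0) = Mul(Rational(11, 5), 0) = 0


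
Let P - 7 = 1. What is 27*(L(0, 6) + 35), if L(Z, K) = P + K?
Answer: 1323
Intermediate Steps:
P = 8 (P = 7 + 1 = 8)
L(Z, K) = 8 + K
27*(L(0, 6) + 35) = 27*((8 + 6) + 35) = 27*(14 + 35) = 27*49 = 1323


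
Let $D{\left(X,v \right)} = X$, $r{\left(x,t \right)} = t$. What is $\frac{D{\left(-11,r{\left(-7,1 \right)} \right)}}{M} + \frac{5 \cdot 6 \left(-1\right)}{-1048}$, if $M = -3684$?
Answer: $\frac{3814}{120651} \approx 0.031612$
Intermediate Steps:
$\frac{D{\left(-11,r{\left(-7,1 \right)} \right)}}{M} + \frac{5 \cdot 6 \left(-1\right)}{-1048} = - \frac{11}{-3684} + \frac{5 \cdot 6 \left(-1\right)}{-1048} = \left(-11\right) \left(- \frac{1}{3684}\right) + 30 \left(-1\right) \left(- \frac{1}{1048}\right) = \frac{11}{3684} - - \frac{15}{524} = \frac{11}{3684} + \frac{15}{524} = \frac{3814}{120651}$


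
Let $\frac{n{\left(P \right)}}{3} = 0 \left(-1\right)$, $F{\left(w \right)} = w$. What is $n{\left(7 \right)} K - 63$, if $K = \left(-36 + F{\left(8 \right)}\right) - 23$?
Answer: $-63$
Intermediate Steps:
$n{\left(P \right)} = 0$ ($n{\left(P \right)} = 3 \cdot 0 \left(-1\right) = 3 \cdot 0 = 0$)
$K = -51$ ($K = \left(-36 + 8\right) - 23 = -28 - 23 = -51$)
$n{\left(7 \right)} K - 63 = 0 \left(-51\right) - 63 = 0 - 63 = -63$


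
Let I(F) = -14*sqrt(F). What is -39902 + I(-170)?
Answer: -39902 - 14*I*sqrt(170) ≈ -39902.0 - 182.54*I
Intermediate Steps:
-39902 + I(-170) = -39902 - 14*I*sqrt(170)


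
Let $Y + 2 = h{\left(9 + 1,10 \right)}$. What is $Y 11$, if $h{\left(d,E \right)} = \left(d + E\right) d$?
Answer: $2178$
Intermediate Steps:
$h{\left(d,E \right)} = d \left(E + d\right)$ ($h{\left(d,E \right)} = \left(E + d\right) d = d \left(E + d\right)$)
$Y = 198$ ($Y = -2 + \left(9 + 1\right) \left(10 + \left(9 + 1\right)\right) = -2 + 10 \left(10 + 10\right) = -2 + 10 \cdot 20 = -2 + 200 = 198$)
$Y 11 = 198 \cdot 11 = 2178$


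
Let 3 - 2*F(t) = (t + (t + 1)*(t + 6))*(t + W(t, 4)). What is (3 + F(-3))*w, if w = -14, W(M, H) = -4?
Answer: 378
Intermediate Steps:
F(t) = 3/2 - (-4 + t)*(t + (1 + t)*(6 + t))/2 (F(t) = 3/2 - (t + (t + 1)*(t + 6))*(t - 4)/2 = 3/2 - (t + (1 + t)*(6 + t))*(-4 + t)/2 = 3/2 - (-4 + t)*(t + (1 + t)*(6 + t))/2)
(3 + F(-3))*w = (3 + (27/2 - 2*(-3)² + 13*(-3) - ½*(-3)³))*(-14) = (3 + (27/2 - 2*9 - 39 - ½*(-27)))*(-14) = (3 + (27/2 - 18 - 39 + 27/2))*(-14) = (3 - 30)*(-14) = -27*(-14) = 378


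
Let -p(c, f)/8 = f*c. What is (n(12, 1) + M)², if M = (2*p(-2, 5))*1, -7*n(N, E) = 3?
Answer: 1247689/49 ≈ 25463.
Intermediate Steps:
n(N, E) = -3/7 (n(N, E) = -⅐*3 = -3/7)
p(c, f) = -8*c*f (p(c, f) = -8*f*c = -8*c*f)
M = 160 (M = (2*(-8*(-2)*5))*1 = (2*80)*1 = 160*1 = 160)
(n(12, 1) + M)² = (-3/7 + 160)² = (1117/7)² = 1247689/49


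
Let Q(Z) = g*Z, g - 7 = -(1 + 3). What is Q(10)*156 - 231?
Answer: 4449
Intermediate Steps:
g = 3 (g = 7 - (1 + 3) = 7 - 1*4 = 7 - 4 = 3)
Q(Z) = 3*Z
Q(10)*156 - 231 = (3*10)*156 - 231 = 30*156 - 231 = 4680 - 231 = 4449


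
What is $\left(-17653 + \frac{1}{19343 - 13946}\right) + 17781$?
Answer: $\frac{690817}{5397} \approx 128.0$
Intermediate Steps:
$\left(-17653 + \frac{1}{19343 - 13946}\right) + 17781 = \left(-17653 + \frac{1}{5397}\right) + 17781 = - \frac{95273240}{5397} + 17781 = \frac{690817}{5397}$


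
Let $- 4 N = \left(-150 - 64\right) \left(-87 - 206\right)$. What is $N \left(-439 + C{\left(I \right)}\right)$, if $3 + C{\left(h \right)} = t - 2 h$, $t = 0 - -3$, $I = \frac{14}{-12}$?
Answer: $\frac{20534905}{3} \approx 6.845 \cdot 10^{6}$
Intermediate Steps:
$I = - \frac{7}{6}$ ($I = 14 \left(- \frac{1}{12}\right) = - \frac{7}{6} \approx -1.1667$)
$t = 3$ ($t = 0 + 3 = 3$)
$C{\left(h \right)} = - 2 h$ ($C{\left(h \right)} = -3 - \left(-3 + 2 h\right) = - 2 h$)
$N = - \frac{31351}{2}$ ($N = - \frac{\left(-150 - 64\right) \left(-87 - 206\right)}{4} = - \frac{\left(-214\right) \left(-293\right)}{4} = \left(- \frac{1}{4}\right) 62702 = - \frac{31351}{2} \approx -15676.0$)
$N \left(-439 + C{\left(I \right)}\right) = - \frac{31351 \left(-439 - - \frac{7}{3}\right)}{2} = - \frac{31351 \left(-439 + \frac{7}{3}\right)}{2} = \left(- \frac{31351}{2}\right) \left(- \frac{1310}{3}\right) = \frac{20534905}{3}$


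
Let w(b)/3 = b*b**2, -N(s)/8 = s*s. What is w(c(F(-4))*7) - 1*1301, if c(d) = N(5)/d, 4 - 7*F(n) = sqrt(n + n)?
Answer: (-176473497398*I - 6505*sqrt(2))/(-2*I + 5*sqrt(2)) ≈ 6.5361e+9 - 2.3108e+10*I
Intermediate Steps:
F(n) = 4/7 - sqrt(2)*sqrt(n)/7 (F(n) = 4/7 - sqrt(n + n)/7 = 4/7 - sqrt(2)*sqrt(n)/7)
N(s) = -8*s**2 (N(s) = -8*s*s = -8*s**2)
c(d) = -200/d (c(d) = (-8*5**2)/d = (-8*25)/d = -200/d)
w(b) = 3*b**3 (w(b) = 3*(b*b**2) = 3*b**3)
w(c(F(-4))*7) - 1*1301 = 3*(-200/(4/7 - sqrt(2)*sqrt(-4)/7)*7)**3 - 1*1301 = 3*(-200/(4/7 - sqrt(2)*2*I/7)*7)**3 - 1301 = 3*(-200/(4/7 - 2*I*sqrt(2)/7)*7)**3 - 1301 = 3*(-1400/(4/7 - 2*I*sqrt(2)/7))**3 - 1301 = 3*(-2744000000/(4/7 - 2*I*sqrt(2)/7)**3) - 1301 = -8232000000/(4/7 - 2*I*sqrt(2)/7)**3 - 1301 = -1301 - 8232000000/(4/7 - 2*I*sqrt(2)/7)**3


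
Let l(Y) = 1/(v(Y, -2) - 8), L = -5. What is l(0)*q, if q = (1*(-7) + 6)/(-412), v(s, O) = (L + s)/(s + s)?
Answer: 0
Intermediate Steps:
v(s, O) = (-5 + s)/(2*s) (v(s, O) = (-5 + s)/(s + s) = (-5 + s)/((2*s)) = (-5 + s)*(1/(2*s)) = (-5 + s)/(2*s))
l(Y) = 1/(-8 + (-5 + Y)/(2*Y)) (l(Y) = 1/((-5 + Y)/(2*Y) - 8) = 1/(-8 + (-5 + Y)/(2*Y)))
q = 1/412 (q = (-7 + 6)*(-1/412) = -1*(-1/412) = 1/412 ≈ 0.0024272)
l(0)*q = -2*0/(5 + 15*0)*(1/412) = -2*0/(5 + 0)*(1/412) = -2*0/5*(1/412) = -2*0*⅕*(1/412) = 0*(1/412) = 0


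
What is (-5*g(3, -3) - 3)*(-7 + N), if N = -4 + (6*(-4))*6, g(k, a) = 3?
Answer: 2790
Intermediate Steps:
N = -148 (N = -4 - 24*6 = -4 - 144 = -148)
(-5*g(3, -3) - 3)*(-7 + N) = (-5*3 - 3)*(-7 - 148) = (-15 - 3)*(-155) = -18*(-155) = 2790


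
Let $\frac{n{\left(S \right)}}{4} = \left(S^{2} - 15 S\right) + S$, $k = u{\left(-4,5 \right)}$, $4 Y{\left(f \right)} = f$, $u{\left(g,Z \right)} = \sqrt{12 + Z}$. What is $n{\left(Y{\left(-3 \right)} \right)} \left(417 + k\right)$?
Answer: $\frac{73809}{4} + \frac{177 \sqrt{17}}{4} \approx 18635.0$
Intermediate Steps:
$Y{\left(f \right)} = \frac{f}{4}$
$k = \sqrt{17}$ ($k = \sqrt{12 + 5} = \sqrt{17} \approx 4.1231$)
$n{\left(S \right)} = - 56 S + 4 S^{2}$ ($n{\left(S \right)} = 4 \left(\left(S^{2} - 15 S\right) + S\right) = 4 \left(S^{2} - 14 S\right) = - 56 S + 4 S^{2}$)
$n{\left(Y{\left(-3 \right)} \right)} \left(417 + k\right) = 4 \cdot \frac{1}{4} \left(-3\right) \left(-14 + \frac{1}{4} \left(-3\right)\right) \left(417 + \sqrt{17}\right) = 4 \left(- \frac{3}{4}\right) \left(-14 - \frac{3}{4}\right) \left(417 + \sqrt{17}\right) = 4 \left(- \frac{3}{4}\right) \left(- \frac{59}{4}\right) \left(417 + \sqrt{17}\right) = \frac{177 \left(417 + \sqrt{17}\right)}{4} = \frac{73809}{4} + \frac{177 \sqrt{17}}{4}$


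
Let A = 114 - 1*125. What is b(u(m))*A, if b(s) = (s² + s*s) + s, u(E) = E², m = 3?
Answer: -1881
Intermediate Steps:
b(s) = s + 2*s² (b(s) = (s² + s²) + s = 2*s² + s = s + 2*s²)
A = -11 (A = 114 - 125 = -11)
b(u(m))*A = (3²*(1 + 2*3²))*(-11) = (9*(1 + 2*9))*(-11) = (9*(1 + 18))*(-11) = (9*19)*(-11) = 171*(-11) = -1881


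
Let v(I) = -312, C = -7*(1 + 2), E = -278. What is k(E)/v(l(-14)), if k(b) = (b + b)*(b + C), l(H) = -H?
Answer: -3197/6 ≈ -532.83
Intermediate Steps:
C = -21 (C = -7*3 = -21)
k(b) = 2*b*(-21 + b) (k(b) = (b + b)*(b - 21) = (2*b)*(-21 + b) = 2*b*(-21 + b))
k(E)/v(l(-14)) = (2*(-278)*(-21 - 278))/(-312) = (2*(-278)*(-299))*(-1/312) = 166244*(-1/312) = -3197/6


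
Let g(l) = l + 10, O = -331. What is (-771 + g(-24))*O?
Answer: 259835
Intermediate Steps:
g(l) = 10 + l
(-771 + g(-24))*O = (-771 + (10 - 24))*(-331) = (-771 - 14)*(-331) = -785*(-331) = 259835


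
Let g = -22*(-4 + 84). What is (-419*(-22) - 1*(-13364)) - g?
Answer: 24342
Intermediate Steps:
g = -1760 (g = -22*80 = -1760)
(-419*(-22) - 1*(-13364)) - g = (-419*(-22) - 1*(-13364)) - 1*(-1760) = (9218 + 13364) + 1760 = 22582 + 1760 = 24342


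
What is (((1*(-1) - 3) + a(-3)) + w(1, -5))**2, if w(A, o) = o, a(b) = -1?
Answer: 100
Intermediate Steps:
(((1*(-1) - 3) + a(-3)) + w(1, -5))**2 = (((1*(-1) - 3) - 1) - 5)**2 = (((-1 - 3) - 1) - 5)**2 = ((-4 - 1) - 5)**2 = (-5 - 5)**2 = (-10)**2 = 100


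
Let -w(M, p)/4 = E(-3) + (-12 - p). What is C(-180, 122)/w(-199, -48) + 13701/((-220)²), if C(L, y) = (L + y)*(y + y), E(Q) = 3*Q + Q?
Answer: 21446003/145200 ≈ 147.70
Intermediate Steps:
E(Q) = 4*Q
w(M, p) = 96 + 4*p (w(M, p) = -4*(4*(-3) + (-12 - p)) = -4*(-12 + (-12 - p)) = -4*(-24 - p) = 96 + 4*p)
C(L, y) = 2*y*(L + y) (C(L, y) = (L + y)*(2*y) = 2*y*(L + y))
C(-180, 122)/w(-199, -48) + 13701/((-220)²) = (2*122*(-180 + 122))/(96 + 4*(-48)) + 13701/((-220)²) = (2*122*(-58))/(96 - 192) + 13701/48400 = -14152/(-96) + 13701*(1/48400) = -14152*(-1/96) + 13701/48400 = 1769/12 + 13701/48400 = 21446003/145200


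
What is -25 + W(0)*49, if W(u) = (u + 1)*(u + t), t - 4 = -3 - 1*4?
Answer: -172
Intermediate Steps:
t = -3 (t = 4 + (-3 - 1*4) = 4 + (-3 - 4) = 4 - 7 = -3)
W(u) = (1 + u)*(-3 + u) (W(u) = (u + 1)*(u - 3) = (1 + u)*(-3 + u))
-25 + W(0)*49 = -25 + (-3 + 0² - 2*0)*49 = -25 + (-3 + 0 + 0)*49 = -25 - 3*49 = -25 - 147 = -172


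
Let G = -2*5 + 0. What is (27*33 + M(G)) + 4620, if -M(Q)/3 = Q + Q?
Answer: 5571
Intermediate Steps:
G = -10 (G = -10 + 0 = -10)
M(Q) = -6*Q (M(Q) = -3*(Q + Q) = -6*Q)
(27*33 + M(G)) + 4620 = (27*33 - 6*(-10)) + 4620 = (891 + 60) + 4620 = 951 + 4620 = 5571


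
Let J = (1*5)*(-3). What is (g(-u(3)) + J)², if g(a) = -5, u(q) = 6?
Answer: 400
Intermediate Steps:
J = -15 (J = 5*(-3) = -15)
(g(-u(3)) + J)² = (-5 - 15)² = (-20)² = 400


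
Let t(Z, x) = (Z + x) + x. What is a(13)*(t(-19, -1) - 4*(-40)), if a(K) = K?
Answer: 1807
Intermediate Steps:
t(Z, x) = Z + 2*x
a(13)*(t(-19, -1) - 4*(-40)) = 13*((-19 + 2*(-1)) - 4*(-40)) = 13*((-19 - 2) + 160) = 13*(-21 + 160) = 13*139 = 1807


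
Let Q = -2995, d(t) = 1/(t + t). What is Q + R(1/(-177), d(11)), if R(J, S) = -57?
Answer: -3052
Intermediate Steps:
d(t) = 1/(2*t)
Q + R(1/(-177), d(11)) = -2995 - 57 = -3052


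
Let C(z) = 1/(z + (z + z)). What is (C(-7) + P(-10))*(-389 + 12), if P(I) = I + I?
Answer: 158717/21 ≈ 7558.0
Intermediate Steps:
C(z) = 1/(3*z) (C(z) = 1/(z + 2*z) = 1/(3*z))
P(I) = 2*I
(C(-7) + P(-10))*(-389 + 12) = ((⅓)/(-7) + 2*(-10))*(-389 + 12) = ((⅓)*(-⅐) - 20)*(-377) = (-1/21 - 20)*(-377) = -421/21*(-377) = 158717/21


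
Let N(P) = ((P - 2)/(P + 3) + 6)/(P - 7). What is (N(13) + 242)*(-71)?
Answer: -1657069/96 ≈ -17261.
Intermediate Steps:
N(P) = (6 + (-2 + P)/(3 + P))/(-7 + P) (N(P) = ((-2 + P)/(3 + P) + 6)/(-7 + P) = (6 + (-2 + P)/(3 + P))/(-7 + P))
(N(13) + 242)*(-71) = ((16 + 7*13)/(-21 + 13² - 4*13) + 242)*(-71) = ((16 + 91)/(-21 + 169 - 52) + 242)*(-71) = (107/96 + 242)*(-71) = (23339/96)*(-71) = -1657069/96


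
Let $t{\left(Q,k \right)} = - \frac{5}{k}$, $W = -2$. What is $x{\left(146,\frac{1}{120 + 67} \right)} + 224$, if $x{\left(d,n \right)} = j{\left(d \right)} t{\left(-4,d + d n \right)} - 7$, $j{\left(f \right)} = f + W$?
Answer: $\frac{727697}{3431} \approx 212.09$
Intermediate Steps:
$j{\left(f \right)} = -2 + f$ ($j{\left(f \right)} = f - 2 = -2 + f$)
$x{\left(d,n \right)} = -7 - \frac{5 \left(-2 + d\right)}{d + d n}$ ($x{\left(d,n \right)} = \left(-2 + d\right) \left(- \frac{5}{d + d n}\right) - 7 = - \frac{5 \left(-2 + d\right)}{d + d n} - 7 = -7 - \frac{5 \left(-2 + d\right)}{d + d n}$)
$x{\left(146,\frac{1}{120 + 67} \right)} + 224 = \frac{10 - 1752 - \frac{1022}{120 + 67}}{146 \left(1 + \frac{1}{120 + 67}\right)} + 224 = \frac{10 - 1752 - \frac{1022}{187}}{146 \left(1 + \frac{1}{187}\right)} + 224 = \frac{10 - 1752 - 1022 \cdot \frac{1}{187}}{146 \left(1 + \frac{1}{187}\right)} + 224 = \frac{10 - 1752 - \frac{1022}{187}}{146 \cdot \frac{188}{187}} + 224 = \frac{1}{146} \cdot \frac{187}{188} \left(- \frac{326776}{187}\right) + 224 = - \frac{40847}{3431} + 224 = \frac{727697}{3431}$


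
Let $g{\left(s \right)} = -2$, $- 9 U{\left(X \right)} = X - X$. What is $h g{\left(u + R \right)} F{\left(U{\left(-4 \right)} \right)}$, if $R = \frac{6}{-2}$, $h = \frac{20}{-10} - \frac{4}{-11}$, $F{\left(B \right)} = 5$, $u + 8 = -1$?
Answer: $\frac{180}{11} \approx 16.364$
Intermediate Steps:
$u = -9$ ($u = -8 - 1 = -9$)
$U{\left(X \right)} = 0$ ($U{\left(X \right)} = - \frac{X - X}{9} = \left(- \frac{1}{9}\right) 0 = 0$)
$h = - \frac{18}{11}$ ($h = 20 \left(- \frac{1}{10}\right) - - \frac{4}{11} = -2 + \frac{4}{11} = - \frac{18}{11} \approx -1.6364$)
$R = -3$ ($R = 6 \left(- \frac{1}{2}\right) = -3$)
$h g{\left(u + R \right)} F{\left(U{\left(-4 \right)} \right)} = \left(- \frac{18}{11}\right) \left(-2\right) 5 = \frac{36}{11} \cdot 5 = \frac{180}{11}$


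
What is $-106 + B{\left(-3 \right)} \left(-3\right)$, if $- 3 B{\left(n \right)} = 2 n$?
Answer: $-112$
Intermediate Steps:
$B{\left(n \right)} = - \frac{2 n}{3}$
$-106 + B{\left(-3 \right)} \left(-3\right) = -106 + \left(- \frac{2}{3}\right) \left(-3\right) \left(-3\right) = -106 + 2 \left(-3\right) = -106 - 6 = -112$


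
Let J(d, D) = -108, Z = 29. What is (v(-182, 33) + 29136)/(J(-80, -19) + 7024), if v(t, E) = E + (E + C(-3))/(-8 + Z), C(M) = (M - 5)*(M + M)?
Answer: 102105/24206 ≈ 4.2182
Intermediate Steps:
C(M) = 2*M*(-5 + M) (C(M) = (-5 + M)*(2*M) = 2*M*(-5 + M))
v(t, E) = 16/7 + 22*E/21 (v(t, E) = E + (E + 2*(-3)*(-5 - 3))/(-8 + 29) = E + (E + 2*(-3)*(-8))/21 = E + (E + 48)*(1/21) = E + (48 + E)*(1/21) = E + (16/7 + E/21) = 16/7 + 22*E/21)
(v(-182, 33) + 29136)/(J(-80, -19) + 7024) = ((16/7 + (22/21)*33) + 29136)/(-108 + 7024) = ((16/7 + 242/7) + 29136)/6916 = (258/7 + 29136)*(1/6916) = (204210/7)*(1/6916) = 102105/24206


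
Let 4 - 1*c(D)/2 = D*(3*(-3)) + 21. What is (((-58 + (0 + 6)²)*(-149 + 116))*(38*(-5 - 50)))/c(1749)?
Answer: -379335/7862 ≈ -48.249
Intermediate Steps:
c(D) = -34 + 18*D (c(D) = 8 - 2*(D*(3*(-3)) + 21) = 8 - 2*(D*(-9) + 21) = 8 - 2*(-9*D + 21) = 8 - 2*(21 - 9*D) = 8 + (-42 + 18*D) = -34 + 18*D)
(((-58 + (0 + 6)²)*(-149 + 116))*(38*(-5 - 50)))/c(1749) = (((-58 + (0 + 6)²)*(-149 + 116))*(38*(-5 - 50)))/(-34 + 18*1749) = (((-58 + 6²)*(-33))*(38*(-55)))/(-34 + 31482) = (((-58 + 36)*(-33))*(-2090))/31448 = (-22*(-33)*(-2090))*(1/31448) = (726*(-2090))*(1/31448) = -1517340*1/31448 = -379335/7862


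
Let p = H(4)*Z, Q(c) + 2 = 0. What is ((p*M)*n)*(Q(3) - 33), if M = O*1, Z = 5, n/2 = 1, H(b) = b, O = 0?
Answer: 0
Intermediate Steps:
Q(c) = -2 (Q(c) = -2 + 0 = -2)
n = 2 (n = 2*1 = 2)
p = 20 (p = 4*5 = 20)
M = 0 (M = 0*1 = 0)
((p*M)*n)*(Q(3) - 33) = ((20*0)*2)*(-2 - 33) = (0*2)*(-35) = 0*(-35) = 0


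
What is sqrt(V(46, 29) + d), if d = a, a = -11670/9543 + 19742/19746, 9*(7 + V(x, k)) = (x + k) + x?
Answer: 17*sqrt(2359230165231)/10468671 ≈ 2.4943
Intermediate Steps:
V(x, k) = -7 + k/9 + 2*x/9 (V(x, k) = -7 + ((x + k) + x)/9 = -7 + ((k + x) + x)/9 = -7 + (k + 2*x)/9 = -7 + (k/9 + 2*x/9) = -7 + k/9 + 2*x/9)
a = -7006319/31406013 (a = -11670*1/9543 + 19742*(1/19746) = -3890/3181 + 9871/9873 = -7006319/31406013 ≈ -0.22309)
d = -7006319/31406013 ≈ -0.22309
sqrt(V(46, 29) + d) = sqrt((-7 + (1/9)*29 + (2/9)*46) - 7006319/31406013) = sqrt((-7 + 29/9 + 92/9) - 7006319/31406013) = sqrt(58/9 - 7006319/31406013) = sqrt(65129329/10468671) = 17*sqrt(2359230165231)/10468671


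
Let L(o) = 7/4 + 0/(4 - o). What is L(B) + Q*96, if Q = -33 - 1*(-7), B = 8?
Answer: -9977/4 ≈ -2494.3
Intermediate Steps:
L(o) = 7/4 (L(o) = 7*(¼) + 0 = 7/4 + 0 = 7/4)
Q = -26 (Q = -33 + 7 = -26)
L(B) + Q*96 = 7/4 - 26*96 = 7/4 - 2496 = -9977/4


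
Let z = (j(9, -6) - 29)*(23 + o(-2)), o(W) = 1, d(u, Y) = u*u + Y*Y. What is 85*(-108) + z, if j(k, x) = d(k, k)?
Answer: -5988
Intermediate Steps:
d(u, Y) = Y² + u² (d(u, Y) = u² + Y² = Y² + u²)
j(k, x) = 2*k² (j(k, x) = k² + k² = 2*k²)
z = 3192 (z = (2*9² - 29)*(23 + 1) = (2*81 - 29)*24 = (162 - 29)*24 = 133*24 = 3192)
85*(-108) + z = 85*(-108) + 3192 = -9180 + 3192 = -5988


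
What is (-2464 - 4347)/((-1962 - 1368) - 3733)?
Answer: 973/1009 ≈ 0.96432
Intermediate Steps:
(-2464 - 4347)/((-1962 - 1368) - 3733) = -6811/(-3330 - 3733) = -6811/(-7063) = -6811*(-1/7063) = 973/1009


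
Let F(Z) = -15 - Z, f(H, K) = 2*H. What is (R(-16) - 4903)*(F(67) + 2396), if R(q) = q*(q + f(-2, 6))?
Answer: -10605062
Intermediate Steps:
R(q) = q*(-4 + q) (R(q) = q*(q + 2*(-2)) = q*(q - 4) = q*(-4 + q))
(R(-16) - 4903)*(F(67) + 2396) = (-16*(-4 - 16) - 4903)*((-15 - 1*67) + 2396) = (-16*(-20) - 4903)*((-15 - 67) + 2396) = (320 - 4903)*(-82 + 2396) = -4583*2314 = -10605062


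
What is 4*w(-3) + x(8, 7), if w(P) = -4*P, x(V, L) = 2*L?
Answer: 62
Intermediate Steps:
4*w(-3) + x(8, 7) = 4*(-4*(-3)) + 2*7 = 4*12 + 14 = 48 + 14 = 62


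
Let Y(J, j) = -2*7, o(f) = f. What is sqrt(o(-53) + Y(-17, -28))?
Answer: I*sqrt(67) ≈ 8.1853*I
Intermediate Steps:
Y(J, j) = -14
sqrt(o(-53) + Y(-17, -28)) = sqrt(-53 - 14) = sqrt(-67) = I*sqrt(67)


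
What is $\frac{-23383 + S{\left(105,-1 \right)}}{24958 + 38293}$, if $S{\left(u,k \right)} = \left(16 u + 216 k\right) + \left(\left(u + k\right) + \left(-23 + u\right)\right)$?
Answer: $- \frac{21733}{63251} \approx -0.3436$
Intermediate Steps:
$S{\left(u,k \right)} = -23 + 18 u + 217 k$ ($S{\left(u,k \right)} = \left(16 u + 216 k\right) + \left(\left(k + u\right) + \left(-23 + u\right)\right) = \left(16 u + 216 k\right) + \left(-23 + k + 2 u\right) = -23 + 18 u + 217 k$)
$\frac{-23383 + S{\left(105,-1 \right)}}{24958 + 38293} = \frac{-23383 + \left(-23 + 18 \cdot 105 + 217 \left(-1\right)\right)}{24958 + 38293} = \frac{-23383 - -1650}{63251} = \left(-23383 + 1650\right) \frac{1}{63251} = \left(-21733\right) \frac{1}{63251} = - \frac{21733}{63251}$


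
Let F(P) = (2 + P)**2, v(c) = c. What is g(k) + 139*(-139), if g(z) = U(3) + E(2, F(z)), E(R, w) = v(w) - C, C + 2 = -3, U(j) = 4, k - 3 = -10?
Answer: -19287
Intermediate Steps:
k = -7 (k = 3 - 10 = -7)
C = -5 (C = -2 - 3 = -5)
E(R, w) = 5 + w (E(R, w) = w - 1*(-5) = w + 5 = 5 + w)
g(z) = 9 + (2 + z)**2 (g(z) = 4 + (5 + (2 + z)**2) = 9 + (2 + z)**2)
g(k) + 139*(-139) = (9 + (2 - 7)**2) + 139*(-139) = (9 + (-5)**2) - 19321 = (9 + 25) - 19321 = 34 - 19321 = -19287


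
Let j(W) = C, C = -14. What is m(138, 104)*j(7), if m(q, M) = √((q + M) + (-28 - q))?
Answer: -28*√19 ≈ -122.05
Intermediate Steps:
j(W) = -14
m(q, M) = √(-28 + M) (m(q, M) = √((M + q) + (-28 - q)) = √(-28 + M))
m(138, 104)*j(7) = √(-28 + 104)*(-14) = √76*(-14) = (2*√19)*(-14) = -28*√19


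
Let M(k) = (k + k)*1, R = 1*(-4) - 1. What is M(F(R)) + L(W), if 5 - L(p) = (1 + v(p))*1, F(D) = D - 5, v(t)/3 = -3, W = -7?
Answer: -7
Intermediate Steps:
v(t) = -9 (v(t) = 3*(-3) = -9)
R = -5 (R = -4 - 1 = -5)
F(D) = -5 + D
M(k) = 2*k (M(k) = (2*k)*1 = 2*k)
L(p) = 13 (L(p) = 5 - (1 - 9) = 5 - (-8) = 5 - 1*(-8) = 5 + 8 = 13)
M(F(R)) + L(W) = 2*(-5 - 5) + 13 = 2*(-10) + 13 = -20 + 13 = -7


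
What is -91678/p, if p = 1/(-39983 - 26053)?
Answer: 6054048408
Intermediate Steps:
p = -1/66036 (p = 1/(-66036) = -1/66036 ≈ -1.5143e-5)
-91678/p = -91678/(-1/66036) = -91678*(-66036) = 6054048408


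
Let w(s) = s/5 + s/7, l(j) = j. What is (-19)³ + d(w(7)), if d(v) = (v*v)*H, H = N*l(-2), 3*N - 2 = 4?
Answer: -172051/25 ≈ -6882.0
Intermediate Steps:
N = 2 (N = ⅔ + (⅓)*4 = ⅔ + 4/3 = 2)
w(s) = 12*s/35 (w(s) = s*(⅕) + s*(⅐) = s/5 + s/7 = 12*s/35)
H = -4 (H = 2*(-2) = -4)
d(v) = -4*v² (d(v) = (v*v)*(-4) = v²*(-4) = -4*v²)
(-19)³ + d(w(7)) = (-19)³ - 4*((12/35)*7)² = -6859 - 4*(12/5)² = -6859 - 4*144/25 = -6859 - 576/25 = -172051/25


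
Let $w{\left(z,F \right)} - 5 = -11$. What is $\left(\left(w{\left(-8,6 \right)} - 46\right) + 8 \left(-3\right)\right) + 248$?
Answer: $172$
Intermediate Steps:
$w{\left(z,F \right)} = -6$ ($w{\left(z,F \right)} = 5 - 11 = -6$)
$\left(\left(w{\left(-8,6 \right)} - 46\right) + 8 \left(-3\right)\right) + 248 = \left(\left(-6 - 46\right) + 8 \left(-3\right)\right) + 248 = \left(\left(-6 - 46\right) - 24\right) + 248 = \left(-52 - 24\right) + 248 = -76 + 248 = 172$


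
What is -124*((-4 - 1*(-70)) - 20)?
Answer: -5704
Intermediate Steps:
-124*((-4 - 1*(-70)) - 20) = -124*((-4 + 70) - 20) = -124*(66 - 20) = -124*46 = -5704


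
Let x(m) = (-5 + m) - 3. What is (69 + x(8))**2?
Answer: 4761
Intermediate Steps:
x(m) = -8 + m
(69 + x(8))**2 = (69 + (-8 + 8))**2 = (69 + 0)**2 = 69**2 = 4761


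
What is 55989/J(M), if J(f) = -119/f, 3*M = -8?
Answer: 149304/119 ≈ 1254.7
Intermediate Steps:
M = -8/3 (M = (1/3)*(-8) = -8/3 ≈ -2.6667)
55989/J(M) = 55989/((-119/(-8/3))) = 55989/((-119*(-3/8))) = 55989/(357/8) = 55989*(8/357) = 149304/119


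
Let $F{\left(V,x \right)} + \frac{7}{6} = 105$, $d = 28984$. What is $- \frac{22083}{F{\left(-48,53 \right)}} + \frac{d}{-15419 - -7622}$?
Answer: $- \frac{1051143938}{4857531} \approx -216.39$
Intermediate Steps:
$F{\left(V,x \right)} = \frac{623}{6}$ ($F{\left(V,x \right)} = - \frac{7}{6} + 105 = \frac{623}{6}$)
$- \frac{22083}{F{\left(-48,53 \right)}} + \frac{d}{-15419 - -7622} = - \frac{22083}{\frac{623}{6}} + \frac{28984}{-15419 - -7622} = \left(-22083\right) \frac{6}{623} + \frac{28984}{-15419 + 7622} = - \frac{132498}{623} + \frac{28984}{-7797} = - \frac{132498}{623} + 28984 \left(- \frac{1}{7797}\right) = - \frac{132498}{623} - \frac{28984}{7797} = - \frac{1051143938}{4857531}$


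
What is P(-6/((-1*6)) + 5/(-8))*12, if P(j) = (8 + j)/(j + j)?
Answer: 134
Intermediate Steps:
P(j) = (8 + j)/(2*j) (P(j) = (8 + j)/((2*j)) = (8 + j)*(1/(2*j)) = (8 + j)/(2*j))
P(-6/((-1*6)) + 5/(-8))*12 = ((8 + (-6/((-1*6)) + 5/(-8)))/(2*(-6/((-1*6)) + 5/(-8))))*12 = ((8 + (-6/(-6) + 5*(-1/8)))/(2*(-6/(-6) + 5*(-1/8))))*12 = ((8 + (-6*(-1/6) - 5/8))/(2*(-6*(-1/6) - 5/8)))*12 = ((8 + (1 - 5/8))/(2*(1 - 5/8)))*12 = ((8 + 3/8)/(2*(3/8)))*12 = ((1/2)*(8/3)*(67/8))*12 = (67/6)*12 = 134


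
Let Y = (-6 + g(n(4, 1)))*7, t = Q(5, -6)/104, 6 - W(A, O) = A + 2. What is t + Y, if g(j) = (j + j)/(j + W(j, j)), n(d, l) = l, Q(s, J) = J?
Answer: -2005/52 ≈ -38.558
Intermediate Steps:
W(A, O) = 4 - A (W(A, O) = 6 - (A + 2) = 6 - (2 + A) = 6 + (-2 - A) = 4 - A)
g(j) = j/2 (g(j) = (j + j)/(j + (4 - j)) = (2*j)/4 = (2*j)*(¼) = j/2)
t = -3/52 (t = -6/104 = -6*1/104 = -3/52 ≈ -0.057692)
Y = -77/2 (Y = (-6 + (½)*1)*7 = (-6 + ½)*7 = -11/2*7 = -77/2 ≈ -38.500)
t + Y = -3/52 - 77/2 = -2005/52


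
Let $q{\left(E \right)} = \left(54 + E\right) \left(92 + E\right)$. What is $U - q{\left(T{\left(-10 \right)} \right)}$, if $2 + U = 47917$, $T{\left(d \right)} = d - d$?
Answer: $42947$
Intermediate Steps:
$T{\left(d \right)} = 0$
$U = 47915$ ($U = -2 + 47917 = 47915$)
$U - q{\left(T{\left(-10 \right)} \right)} = 47915 - \left(4968 + 0^{2} + 146 \cdot 0\right) = 47915 - \left(4968 + 0 + 0\right) = 47915 - 4968 = 42947$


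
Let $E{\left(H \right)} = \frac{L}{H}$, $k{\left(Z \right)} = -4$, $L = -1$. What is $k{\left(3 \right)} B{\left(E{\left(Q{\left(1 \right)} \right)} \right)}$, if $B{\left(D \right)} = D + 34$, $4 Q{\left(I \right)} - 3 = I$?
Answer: $-132$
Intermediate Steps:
$Q{\left(I \right)} = \frac{3}{4} + \frac{I}{4}$
$E{\left(H \right)} = - \frac{1}{H}$
$B{\left(D \right)} = 34 + D$
$k{\left(3 \right)} B{\left(E{\left(Q{\left(1 \right)} \right)} \right)} = - 4 \left(34 - \frac{1}{\frac{3}{4} + \frac{1}{4} \cdot 1}\right) = - 4 \left(34 - \frac{1}{\frac{3}{4} + \frac{1}{4}}\right) = - 4 \left(34 - 1^{-1}\right) = - 4 \left(34 - 1\right) = \left(-4\right) 33 = -132$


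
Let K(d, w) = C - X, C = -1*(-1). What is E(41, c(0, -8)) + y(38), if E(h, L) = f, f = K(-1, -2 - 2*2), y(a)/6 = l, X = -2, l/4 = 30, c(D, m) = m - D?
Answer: 723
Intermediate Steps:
l = 120 (l = 4*30 = 120)
C = 1
y(a) = 720 (y(a) = 6*120 = 720)
K(d, w) = 3 (K(d, w) = 1 - 1*(-2) = 1 + 2 = 3)
f = 3
E(h, L) = 3
E(41, c(0, -8)) + y(38) = 3 + 720 = 723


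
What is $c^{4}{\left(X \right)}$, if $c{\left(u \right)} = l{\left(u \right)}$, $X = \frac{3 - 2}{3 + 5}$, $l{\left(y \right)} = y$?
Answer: $\frac{1}{4096} \approx 0.00024414$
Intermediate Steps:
$X = \frac{1}{8}$ ($X = 1 \cdot \frac{1}{8} = \frac{1}{8} \approx 0.125$)
$c{\left(u \right)} = u$
$c^{4}{\left(X \right)} = \left(\frac{1}{8}\right)^{4} = \frac{1}{4096}$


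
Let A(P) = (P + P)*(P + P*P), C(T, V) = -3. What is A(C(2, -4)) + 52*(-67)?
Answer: -3520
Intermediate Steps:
A(P) = 2*P*(P + P**2) (A(P) = (2*P)*(P + P**2) = 2*P*(P + P**2))
A(C(2, -4)) + 52*(-67) = 2*(-3)**2*(1 - 3) + 52*(-67) = 2*9*(-2) - 3484 = -36 - 3484 = -3520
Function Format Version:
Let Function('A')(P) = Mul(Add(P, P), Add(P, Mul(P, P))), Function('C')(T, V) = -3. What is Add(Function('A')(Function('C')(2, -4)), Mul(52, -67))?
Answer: -3520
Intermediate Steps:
Function('A')(P) = Mul(2, P, Add(P, Pow(P, 2))) (Function('A')(P) = Mul(Mul(2, P), Add(P, Pow(P, 2))) = Mul(2, P, Add(P, Pow(P, 2))))
Add(Function('A')(Function('C')(2, -4)), Mul(52, -67)) = Add(Mul(2, Pow(-3, 2), Add(1, -3)), Mul(52, -67)) = Add(Mul(2, 9, -2), -3484) = Add(-36, -3484) = -3520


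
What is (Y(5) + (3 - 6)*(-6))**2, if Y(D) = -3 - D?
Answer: 100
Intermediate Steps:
(Y(5) + (3 - 6)*(-6))**2 = ((-3 - 1*5) + (3 - 6)*(-6))**2 = ((-3 - 5) - 3*(-6))**2 = (-8 + 18)**2 = 10**2 = 100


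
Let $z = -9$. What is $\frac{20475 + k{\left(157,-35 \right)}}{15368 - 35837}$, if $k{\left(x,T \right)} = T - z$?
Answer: $- \frac{20449}{20469} \approx -0.99902$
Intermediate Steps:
$k{\left(x,T \right)} = 9 + T$ ($k{\left(x,T \right)} = T - -9 = T + 9 = 9 + T$)
$\frac{20475 + k{\left(157,-35 \right)}}{15368 - 35837} = \frac{20475 + \left(9 - 35\right)}{15368 - 35837} = \frac{20475 - 26}{-20469} = 20449 \left(- \frac{1}{20469}\right) = - \frac{20449}{20469}$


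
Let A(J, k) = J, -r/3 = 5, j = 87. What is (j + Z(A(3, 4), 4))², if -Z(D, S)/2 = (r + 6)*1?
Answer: 11025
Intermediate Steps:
r = -15 (r = -3*5 = -15)
Z(D, S) = 18 (Z(D, S) = -2*(-15 + 6) = -(-18) = -2*(-9) = 18)
(j + Z(A(3, 4), 4))² = (87 + 18)² = 105² = 11025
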